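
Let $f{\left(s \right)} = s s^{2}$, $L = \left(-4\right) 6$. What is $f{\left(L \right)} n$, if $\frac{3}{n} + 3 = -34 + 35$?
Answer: $20736$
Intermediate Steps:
$L = -24$
$n = - \frac{3}{2}$ ($n = \frac{3}{-3 + \left(-34 + 35\right)} = \frac{3}{-3 + 1} = \frac{3}{-2} = 3 \left(- \frac{1}{2}\right) = - \frac{3}{2} \approx -1.5$)
$f{\left(s \right)} = s^{3}$
$f{\left(L \right)} n = \left(-24\right)^{3} \left(- \frac{3}{2}\right) = \left(-13824\right) \left(- \frac{3}{2}\right) = 20736$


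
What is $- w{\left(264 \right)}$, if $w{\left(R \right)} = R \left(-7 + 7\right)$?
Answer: $0$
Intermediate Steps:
$w{\left(R \right)} = 0$ ($w{\left(R \right)} = R 0 = 0$)
$- w{\left(264 \right)} = \left(-1\right) 0 = 0$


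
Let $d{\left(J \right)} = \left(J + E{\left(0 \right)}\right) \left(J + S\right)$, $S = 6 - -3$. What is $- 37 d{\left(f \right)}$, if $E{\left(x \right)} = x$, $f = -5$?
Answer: $740$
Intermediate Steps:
$S = 9$ ($S = 6 + 3 = 9$)
$d{\left(J \right)} = J \left(9 + J\right)$ ($d{\left(J \right)} = \left(J + 0\right) \left(J + 9\right) = J \left(9 + J\right)$)
$- 37 d{\left(f \right)} = - 37 \left(- 5 \left(9 - 5\right)\right) = - 37 \left(\left(-5\right) 4\right) = \left(-37\right) \left(-20\right) = 740$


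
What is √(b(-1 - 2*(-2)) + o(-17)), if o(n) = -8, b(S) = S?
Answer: I*√5 ≈ 2.2361*I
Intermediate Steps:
√(b(-1 - 2*(-2)) + o(-17)) = √((-1 - 2*(-2)) - 8) = √((-1 + 4) - 8) = √(3 - 8) = √(-5) = I*√5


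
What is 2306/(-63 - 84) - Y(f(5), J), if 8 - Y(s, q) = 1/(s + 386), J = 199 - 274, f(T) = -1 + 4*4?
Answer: -1396135/58947 ≈ -23.685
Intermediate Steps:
f(T) = 15 (f(T) = -1 + 16 = 15)
J = -75
Y(s, q) = 8 - 1/(386 + s) (Y(s, q) = 8 - 1/(s + 386) = 8 - 1/(386 + s))
2306/(-63 - 84) - Y(f(5), J) = 2306/(-63 - 84) - (3087 + 8*15)/(386 + 15) = 2306/(-147) - (3087 + 120)/401 = 2306*(-1/147) - 3207/401 = -2306/147 - 1*3207/401 = -2306/147 - 3207/401 = -1396135/58947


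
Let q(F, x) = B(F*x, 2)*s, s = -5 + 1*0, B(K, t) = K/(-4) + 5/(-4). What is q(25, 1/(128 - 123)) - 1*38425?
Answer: -76825/2 ≈ -38413.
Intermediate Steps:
B(K, t) = -5/4 - K/4 (B(K, t) = K*(-¼) + 5*(-¼) = -K/4 - 5/4 = -5/4 - K/4)
s = -5 (s = -5 + 0 = -5)
q(F, x) = 25/4 + 5*F*x/4 (q(F, x) = (-5/4 - F*x/4)*(-5) = 25/4 + 5*F*x/4)
q(25, 1/(128 - 123)) - 1*38425 = (25/4 + (5/4)*25/(128 - 123)) - 1*38425 = (25/4 + (5/4)*25/5) - 38425 = (25/4 + (5/4)*25*(⅕)) - 38425 = (25/4 + 25/4) - 38425 = 25/2 - 38425 = -76825/2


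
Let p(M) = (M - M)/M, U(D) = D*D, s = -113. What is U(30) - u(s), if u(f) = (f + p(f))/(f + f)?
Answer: 1799/2 ≈ 899.50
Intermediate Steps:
U(D) = D**2
p(M) = 0 (p(M) = 0/M = 0)
u(f) = 1/2 (u(f) = (f + 0)/(f + f) = f/((2*f)) = f*(1/(2*f)) = 1/2)
U(30) - u(s) = 30**2 - 1*1/2 = 900 - 1/2 = 1799/2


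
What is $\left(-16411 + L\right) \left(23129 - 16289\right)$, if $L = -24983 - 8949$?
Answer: $-344346120$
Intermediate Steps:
$L = -33932$
$\left(-16411 + L\right) \left(23129 - 16289\right) = \left(-16411 - 33932\right) \left(23129 - 16289\right) = \left(-50343\right) 6840 = -344346120$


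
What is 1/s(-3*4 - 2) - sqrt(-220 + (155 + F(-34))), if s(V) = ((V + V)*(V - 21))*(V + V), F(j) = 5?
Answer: -1/27440 - 2*I*sqrt(15) ≈ -3.6443e-5 - 7.746*I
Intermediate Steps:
s(V) = 4*V**2*(-21 + V) (s(V) = ((2*V)*(-21 + V))*(2*V) = (2*V*(-21 + V))*(2*V) = 4*V**2*(-21 + V))
1/s(-3*4 - 2) - sqrt(-220 + (155 + F(-34))) = 1/(4*(-3*4 - 2)**2*(-21 + (-3*4 - 2))) - sqrt(-220 + (155 + 5)) = 1/(4*(-12 - 2)**2*(-21 + (-12 - 2))) - sqrt(-220 + 160) = 1/(4*(-14)**2*(-21 - 14)) - sqrt(-60) = 1/(4*196*(-35)) - 2*I*sqrt(15) = 1/(-27440) - 2*I*sqrt(15) = -1/27440 - 2*I*sqrt(15)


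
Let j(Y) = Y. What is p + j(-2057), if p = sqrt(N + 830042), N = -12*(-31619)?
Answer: -2057 + sqrt(1209470) ≈ -957.24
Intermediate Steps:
N = 379428
p = sqrt(1209470) (p = sqrt(379428 + 830042) = sqrt(1209470) ≈ 1099.8)
p + j(-2057) = sqrt(1209470) - 2057 = -2057 + sqrt(1209470)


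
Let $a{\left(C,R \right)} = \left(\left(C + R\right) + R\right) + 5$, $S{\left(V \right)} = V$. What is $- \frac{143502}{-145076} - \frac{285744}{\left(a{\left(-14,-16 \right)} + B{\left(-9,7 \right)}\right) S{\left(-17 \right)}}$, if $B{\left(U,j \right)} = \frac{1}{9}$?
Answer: $- \frac{11631050637}{28362358} \approx -410.09$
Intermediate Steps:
$B{\left(U,j \right)} = \frac{1}{9}$
$a{\left(C,R \right)} = 5 + C + 2 R$ ($a{\left(C,R \right)} = \left(C + 2 R\right) + 5 = 5 + C + 2 R$)
$- \frac{143502}{-145076} - \frac{285744}{\left(a{\left(-14,-16 \right)} + B{\left(-9,7 \right)}\right) S{\left(-17 \right)}} = - \frac{143502}{-145076} - \frac{285744}{\left(\left(5 - 14 + 2 \left(-16\right)\right) + \frac{1}{9}\right) \left(-17\right)} = \left(-143502\right) \left(- \frac{1}{145076}\right) - \frac{285744}{\left(\left(5 - 14 - 32\right) + \frac{1}{9}\right) \left(-17\right)} = \frac{71751}{72538} - \frac{285744}{\left(-41 + \frac{1}{9}\right) \left(-17\right)} = \frac{71751}{72538} - \frac{285744}{\left(- \frac{368}{9}\right) \left(-17\right)} = \frac{71751}{72538} - \frac{285744}{\frac{6256}{9}} = \frac{71751}{72538} - \frac{160731}{391} = - \frac{11631050637}{28362358}$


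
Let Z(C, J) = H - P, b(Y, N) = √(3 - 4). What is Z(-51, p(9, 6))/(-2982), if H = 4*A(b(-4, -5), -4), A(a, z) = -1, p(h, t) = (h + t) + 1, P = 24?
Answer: 2/213 ≈ 0.0093897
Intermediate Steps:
p(h, t) = 1 + h + t
b(Y, N) = I (b(Y, N) = √(-1) = I)
H = -4 (H = 4*(-1) = -4)
Z(C, J) = -28 (Z(C, J) = -4 - 1*24 = -4 - 24 = -28)
Z(-51, p(9, 6))/(-2982) = -28/(-2982) = -28*(-1/2982) = 2/213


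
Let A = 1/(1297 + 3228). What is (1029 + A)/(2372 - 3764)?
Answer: -2328113/3149400 ≈ -0.73922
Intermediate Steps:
A = 1/4525 ≈ 0.00022099
(1029 + A)/(2372 - 3764) = (1029 + 1/4525)/(2372 - 3764) = (4656226/4525)/(-1392) = (4656226/4525)*(-1/1392) = -2328113/3149400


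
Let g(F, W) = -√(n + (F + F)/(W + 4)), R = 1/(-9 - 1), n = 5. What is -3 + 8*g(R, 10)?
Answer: -3 - 4*√24430/35 ≈ -20.863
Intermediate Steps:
R = -⅒ (R = 1/(-10) = -⅒ ≈ -0.10000)
g(F, W) = -√(5 + 2*F/(4 + W)) (g(F, W) = -√(5 + (F + F)/(W + 4)) = -√(5 + (2*F)/(4 + W)) = -√(5 + 2*F/(4 + W)))
-3 + 8*g(R, 10) = -3 + 8*(-√((20 + 2*(-⅒) + 5*10)/(4 + 10))) = -3 + 8*(-√((20 - ⅕ + 50)/14)) = -3 + 8*(-√((1/14)*(349/5))) = -3 + 8*(-√(349/70)) = -3 + 8*(-√24430/70) = -3 - 4*√24430/35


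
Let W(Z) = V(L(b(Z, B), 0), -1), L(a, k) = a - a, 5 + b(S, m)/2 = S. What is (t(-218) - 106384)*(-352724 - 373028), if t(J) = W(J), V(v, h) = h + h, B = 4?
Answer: 77209852272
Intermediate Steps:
b(S, m) = -10 + 2*S
L(a, k) = 0
V(v, h) = 2*h
W(Z) = -2 (W(Z) = 2*(-1) = -2)
t(J) = -2
(t(-218) - 106384)*(-352724 - 373028) = (-2 - 106384)*(-352724 - 373028) = -106386*(-725752) = 77209852272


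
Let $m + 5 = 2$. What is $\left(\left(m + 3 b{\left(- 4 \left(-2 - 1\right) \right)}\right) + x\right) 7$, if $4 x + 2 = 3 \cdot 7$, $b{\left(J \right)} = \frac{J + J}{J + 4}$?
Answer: $\frac{175}{4} \approx 43.75$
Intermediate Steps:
$m = -3$ ($m = -5 + 2 = -3$)
$b{\left(J \right)} = \frac{2 J}{4 + J}$
$x = \frac{19}{4}$ ($x = - \frac{1}{2} + \frac{3 \cdot 7}{4} = - \frac{1}{2} + \frac{1}{4} \cdot 21 = - \frac{1}{2} + \frac{21}{4} = \frac{19}{4} \approx 4.75$)
$\left(\left(m + 3 b{\left(- 4 \left(-2 - 1\right) \right)}\right) + x\right) 7 = \left(\left(-3 + 3 \frac{2 \left(- 4 \left(-2 - 1\right)\right)}{4 - 4 \left(-2 - 1\right)}\right) + \frac{19}{4}\right) 7 = \left(\left(-3 + 3 \frac{2 \left(\left(-4\right) \left(-3\right)\right)}{4 - -12}\right) + \frac{19}{4}\right) 7 = \left(\left(-3 + 3 \cdot 2 \cdot 12 \frac{1}{4 + 12}\right) + \frac{19}{4}\right) 7 = \left(\left(-3 + 3 \cdot 2 \cdot 12 \cdot \frac{1}{16}\right) + \frac{19}{4}\right) 7 = \left(\left(-3 + 3 \cdot \frac{3}{2}\right) + \frac{19}{4}\right) 7 = \left(\left(-3 + \frac{9}{2}\right) + \frac{19}{4}\right) 7 = \left(\frac{3}{2} + \frac{19}{4}\right) 7 = \frac{25}{4} \cdot 7 = \frac{175}{4}$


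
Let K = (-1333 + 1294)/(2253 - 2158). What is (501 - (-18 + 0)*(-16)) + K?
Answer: 20196/95 ≈ 212.59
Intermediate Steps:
K = -39/95 ≈ -0.41053
(501 - (-18 + 0)*(-16)) + K = (501 - (-18 + 0)*(-16)) - 39/95 = (501 - (-18)*(-16)) - 39/95 = (501 - 1*288) - 39/95 = (501 - 288) - 39/95 = 213 - 39/95 = 20196/95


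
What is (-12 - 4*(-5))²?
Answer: 64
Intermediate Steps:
(-12 - 4*(-5))² = (-12 + 20)² = 8² = 64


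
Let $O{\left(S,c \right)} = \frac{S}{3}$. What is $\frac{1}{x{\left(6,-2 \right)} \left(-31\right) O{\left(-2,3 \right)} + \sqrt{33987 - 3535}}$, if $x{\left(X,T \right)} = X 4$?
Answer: $\frac{124}{53891} - \frac{\sqrt{7613}}{107782} \approx 0.0014914$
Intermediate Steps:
$x{\left(X,T \right)} = 4 X$
$O{\left(S,c \right)} = \frac{S}{3}$ ($O{\left(S,c \right)} = S \frac{1}{3} = \frac{S}{3}$)
$\frac{1}{x{\left(6,-2 \right)} \left(-31\right) O{\left(-2,3 \right)} + \sqrt{33987 - 3535}} = \frac{1}{4 \cdot 6 \left(-31\right) \frac{1}{3} \left(-2\right) + \sqrt{33987 - 3535}} = \frac{1}{24 \left(-31\right) \left(- \frac{2}{3}\right) + \sqrt{30452}} = \frac{1}{\left(-744\right) \left(- \frac{2}{3}\right) + 2 \sqrt{7613}} = \frac{1}{496 + 2 \sqrt{7613}}$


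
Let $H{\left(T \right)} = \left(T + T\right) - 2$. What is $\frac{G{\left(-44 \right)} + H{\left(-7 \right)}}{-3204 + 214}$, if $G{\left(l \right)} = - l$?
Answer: $- \frac{14}{1495} \approx -0.0093645$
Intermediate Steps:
$H{\left(T \right)} = -2 + 2 T$ ($H{\left(T \right)} = 2 T - 2 = -2 + 2 T$)
$\frac{G{\left(-44 \right)} + H{\left(-7 \right)}}{-3204 + 214} = \frac{\left(-1\right) \left(-44\right) + \left(-2 + 2 \left(-7\right)\right)}{-3204 + 214} = \frac{44 - 16}{-2990} = \left(44 - 16\right) \left(- \frac{1}{2990}\right) = 28 \left(- \frac{1}{2990}\right) = - \frac{14}{1495}$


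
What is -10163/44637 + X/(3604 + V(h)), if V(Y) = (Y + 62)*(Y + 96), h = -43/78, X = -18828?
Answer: -5698645093847/2571565289577 ≈ -2.2160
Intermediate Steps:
h = -43/78 (h = -43*1/78 = -43/78 ≈ -0.55128)
V(Y) = (62 + Y)*(96 + Y)
-10163/44637 + X/(3604 + V(h)) = -10163/44637 - 18828/(3604 + (5952 + (-43/78)**2 + 158*(-43/78))) = -10163*1/44637 - 18828/(3604 + (5952 + 1849/6084 - 3397/39)) = -10163/44637 - 18828/(3604 + 35683885/6084) = -10163/44637 - 18828/57610621/6084 = -10163/44637 - 18828*6084/57610621 = -10163/44637 - 114549552/57610621 = -5698645093847/2571565289577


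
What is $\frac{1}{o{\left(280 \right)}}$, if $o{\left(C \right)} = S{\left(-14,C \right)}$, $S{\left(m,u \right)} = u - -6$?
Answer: $\frac{1}{286} \approx 0.0034965$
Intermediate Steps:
$S{\left(m,u \right)} = 6 + u$ ($S{\left(m,u \right)} = u + 6 = 6 + u$)
$o{\left(C \right)} = 6 + C$
$\frac{1}{o{\left(280 \right)}} = \frac{1}{6 + 280} = \frac{1}{286}$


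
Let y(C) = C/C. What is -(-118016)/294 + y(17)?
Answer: 59155/147 ≈ 402.42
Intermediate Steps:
y(C) = 1
-(-118016)/294 + y(17) = -(-118016)/294 + 1 = -256*(-461/294) + 1 = 59008/147 + 1 = 59155/147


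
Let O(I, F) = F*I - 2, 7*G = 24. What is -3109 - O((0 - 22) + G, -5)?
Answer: -22399/7 ≈ -3199.9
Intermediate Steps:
G = 24/7 (G = (⅐)*24 = 24/7 ≈ 3.4286)
O(I, F) = -2 + F*I
-3109 - O((0 - 22) + G, -5) = -3109 - (-2 - 5*((0 - 22) + 24/7)) = -3109 - (-2 - 5*(-22 + 24/7)) = -3109 - (-2 - 5*(-130/7)) = -3109 - (-2 + 650/7) = -3109 - 1*636/7 = -3109 - 636/7 = -22399/7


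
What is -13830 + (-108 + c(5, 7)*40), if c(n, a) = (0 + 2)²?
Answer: -13778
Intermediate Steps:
c(n, a) = 4 (c(n, a) = 2² = 4)
-13830 + (-108 + c(5, 7)*40) = -13830 + (-108 + 4*40) = -13830 + (-108 + 160) = -13830 + 52 = -13778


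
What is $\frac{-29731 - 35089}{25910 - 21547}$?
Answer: $- \frac{64820}{4363} \approx -14.857$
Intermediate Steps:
$\frac{-29731 - 35089}{25910 - 21547} = - \frac{64820}{4363}$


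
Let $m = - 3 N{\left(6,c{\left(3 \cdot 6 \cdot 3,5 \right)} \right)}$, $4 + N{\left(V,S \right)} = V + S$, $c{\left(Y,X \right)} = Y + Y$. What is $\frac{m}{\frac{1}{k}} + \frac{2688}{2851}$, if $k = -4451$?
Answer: $\frac{4187637018}{2851} \approx 1.4688 \cdot 10^{6}$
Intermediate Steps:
$c{\left(Y,X \right)} = 2 Y$
$N{\left(V,S \right)} = -4 + S + V$ ($N{\left(V,S \right)} = -4 + \left(V + S\right) = -4 + \left(S + V\right) = -4 + S + V$)
$m = -330$ ($m = - 3 \left(-4 + 2 \cdot 3 \cdot 6 \cdot 3 + 6\right) = - 3 \left(-4 + 2 \cdot 18 \cdot 3 + 6\right) = - 3 \left(-4 + 2 \cdot 54 + 6\right) = - 3 \left(-4 + 108 + 6\right) = \left(-3\right) 110 = -330$)
$\frac{m}{\frac{1}{k}} + \frac{2688}{2851} = - \frac{330}{\frac{1}{-4451}} + \frac{2688}{2851} = - \frac{330}{- \frac{1}{4451}} + 2688 \cdot \frac{1}{2851} = \left(-330\right) \left(-4451\right) + \frac{2688}{2851} = 1468830 + \frac{2688}{2851} = \frac{4187637018}{2851}$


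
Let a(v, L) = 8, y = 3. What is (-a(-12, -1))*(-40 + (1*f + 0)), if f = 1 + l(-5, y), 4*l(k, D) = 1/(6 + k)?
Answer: 310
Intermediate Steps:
l(k, D) = 1/(4*(6 + k))
f = 5/4 (f = 1 + 1/(4*(6 - 5)) = 1 + (¼)/1 = 1 + (¼)*1 = 1 + ¼ = 5/4 ≈ 1.2500)
(-a(-12, -1))*(-40 + (1*f + 0)) = (-1*8)*(-40 + (1*(5/4) + 0)) = -8*(-40 + (5/4 + 0)) = -8*(-40 + 5/4) = -8*(-155/4) = 310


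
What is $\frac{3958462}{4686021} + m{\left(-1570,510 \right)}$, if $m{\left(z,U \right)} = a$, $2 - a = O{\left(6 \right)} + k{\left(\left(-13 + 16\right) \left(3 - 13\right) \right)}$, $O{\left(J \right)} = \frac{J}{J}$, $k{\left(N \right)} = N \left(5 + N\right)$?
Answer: $- \frac{3505871267}{4686021} \approx -748.16$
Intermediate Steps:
$O{\left(J \right)} = 1$
$a = -749$ ($a = 2 - \left(1 + \left(-13 + 16\right) \left(3 - 13\right) \left(5 + \left(-13 + 16\right) \left(3 - 13\right)\right)\right) = 2 - \left(1 + 3 \left(-10\right) \left(5 + 3 \left(-10\right)\right)\right) = 2 - \left(1 - 30 \left(5 - 30\right)\right) = 2 - \left(1 - -750\right) = 2 - \left(1 + 750\right) = 2 - 751 = -749$)
$m{\left(z,U \right)} = -749$
$\frac{3958462}{4686021} + m{\left(-1570,510 \right)} = \frac{3958462}{4686021} - 749 = - \frac{3505871267}{4686021}$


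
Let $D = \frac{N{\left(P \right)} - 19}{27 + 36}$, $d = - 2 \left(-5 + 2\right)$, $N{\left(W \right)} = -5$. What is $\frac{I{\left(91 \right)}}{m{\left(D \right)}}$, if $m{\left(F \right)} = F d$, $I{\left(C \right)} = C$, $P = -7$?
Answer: $- \frac{637}{16} \approx -39.813$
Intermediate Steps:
$d = 6$ ($d = \left(-2\right) \left(-3\right) = 6$)
$D = - \frac{8}{21}$ ($D = \frac{-5 - 19}{27 + 36} = - \frac{24}{63} = \left(-24\right) \frac{1}{63} = - \frac{8}{21} \approx -0.38095$)
$m{\left(F \right)} = 6 F$ ($m{\left(F \right)} = F 6 = 6 F$)
$\frac{I{\left(91 \right)}}{m{\left(D \right)}} = \frac{91}{6 \left(- \frac{8}{21}\right)} = \frac{91}{- \frac{16}{7}} = 91 \left(- \frac{7}{16}\right) = - \frac{637}{16}$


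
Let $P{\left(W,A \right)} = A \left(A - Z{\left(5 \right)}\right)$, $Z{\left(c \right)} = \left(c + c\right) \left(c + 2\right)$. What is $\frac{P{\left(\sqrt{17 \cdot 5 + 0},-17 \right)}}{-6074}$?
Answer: $- \frac{1479}{6074} \approx -0.2435$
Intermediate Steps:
$Z{\left(c \right)} = 2 c \left(2 + c\right)$
$P{\left(W,A \right)} = A \left(-70 + A\right)$ ($P{\left(W,A \right)} = A \left(A - 2 \cdot 5 \left(2 + 5\right)\right) = A \left(A - 2 \cdot 5 \cdot 7\right) = A \left(A - 70\right) = A \left(-70 + A\right)$)
$\frac{P{\left(\sqrt{17 \cdot 5 + 0},-17 \right)}}{-6074} = \frac{\left(-17\right) \left(-70 - 17\right)}{-6074} = \left(-17\right) \left(-87\right) \left(- \frac{1}{6074}\right) = 1479 \left(- \frac{1}{6074}\right) = - \frac{1479}{6074}$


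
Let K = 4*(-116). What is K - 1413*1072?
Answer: -1515200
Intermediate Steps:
K = -464
K - 1413*1072 = -464 - 1413*1072 = -464 - 1514736 = -1515200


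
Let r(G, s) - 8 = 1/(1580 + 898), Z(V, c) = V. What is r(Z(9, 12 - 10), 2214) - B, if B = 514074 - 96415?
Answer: -1034939177/2478 ≈ -4.1765e+5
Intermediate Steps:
r(G, s) = 19825/2478 (r(G, s) = 8 + 1/(1580 + 898) = 8 + 1/2478 = 19825/2478)
B = 417659
r(Z(9, 12 - 10), 2214) - B = 19825/2478 - 1*417659 = 19825/2478 - 417659 = -1034939177/2478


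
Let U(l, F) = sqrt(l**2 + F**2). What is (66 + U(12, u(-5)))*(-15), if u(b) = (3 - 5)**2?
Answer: -990 - 60*sqrt(10) ≈ -1179.7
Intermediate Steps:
u(b) = 4 (u(b) = (-2)**2 = 4)
U(l, F) = sqrt(F**2 + l**2)
(66 + U(12, u(-5)))*(-15) = (66 + sqrt(4**2 + 12**2))*(-15) = (66 + sqrt(16 + 144))*(-15) = (66 + sqrt(160))*(-15) = (66 + 4*sqrt(10))*(-15) = -990 - 60*sqrt(10)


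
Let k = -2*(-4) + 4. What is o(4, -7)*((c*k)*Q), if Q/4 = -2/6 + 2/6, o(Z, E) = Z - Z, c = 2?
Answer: 0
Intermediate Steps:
o(Z, E) = 0
Q = 0 (Q = 4*(-2/6 + 2/6) = 4*(-2*1/6 + 2*(1/6)) = 4*(-1/3 + 1/3) = 4*0 = 0)
k = 12 (k = 8 + 4 = 12)
o(4, -7)*((c*k)*Q) = 0*((2*12)*0) = 0*(24*0) = 0*0 = 0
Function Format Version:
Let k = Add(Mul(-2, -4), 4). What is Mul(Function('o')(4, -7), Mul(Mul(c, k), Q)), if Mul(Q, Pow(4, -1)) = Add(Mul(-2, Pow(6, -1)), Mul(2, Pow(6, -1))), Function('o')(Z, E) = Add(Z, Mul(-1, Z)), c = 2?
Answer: 0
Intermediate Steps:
Function('o')(Z, E) = 0
Q = 0 (Q = Mul(4, Add(Mul(-2, Pow(6, -1)), Mul(2, Pow(6, -1)))) = Mul(4, Add(Mul(-2, Rational(1, 6)), Mul(2, Rational(1, 6)))) = Mul(4, Add(Rational(-1, 3), Rational(1, 3))) = Mul(4, 0) = 0)
k = 12 (k = Add(8, 4) = 12)
Mul(Function('o')(4, -7), Mul(Mul(c, k), Q)) = Mul(0, Mul(Mul(2, 12), 0)) = Mul(0, Mul(24, 0)) = Mul(0, 0) = 0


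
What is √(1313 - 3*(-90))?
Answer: √1583 ≈ 39.787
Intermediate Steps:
√(1313 - 3*(-90)) = √(1313 + 270) = √1583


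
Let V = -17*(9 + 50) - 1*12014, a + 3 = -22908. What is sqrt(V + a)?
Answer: 6*I*sqrt(998) ≈ 189.55*I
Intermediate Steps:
a = -22911 (a = -3 - 22908 = -22911)
V = -13017 (V = -17*59 - 12014 = -1003 - 12014 = -13017)
sqrt(V + a) = sqrt(-13017 - 22911) = sqrt(-35928) = 6*I*sqrt(998)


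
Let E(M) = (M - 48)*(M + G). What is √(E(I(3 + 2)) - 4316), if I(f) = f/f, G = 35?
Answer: 2*I*√1502 ≈ 77.511*I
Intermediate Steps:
I(f) = 1
E(M) = (-48 + M)*(35 + M) (E(M) = (M - 48)*(M + 35) = (-48 + M)*(35 + M))
√(E(I(3 + 2)) - 4316) = √((-1680 + 1² - 13*1) - 4316) = √((-1680 + 1 - 13) - 4316) = √(-1692 - 4316) = √(-6008) = 2*I*√1502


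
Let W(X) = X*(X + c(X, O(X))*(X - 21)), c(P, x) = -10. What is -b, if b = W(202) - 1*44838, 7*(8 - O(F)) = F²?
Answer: 369654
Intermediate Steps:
O(F) = 8 - F²/7
W(X) = X*(210 - 9*X) (W(X) = X*(X - 10*(X - 21)) = X*(X - 10*(-21 + X)) = X*(X + (210 - 10*X)) = X*(210 - 9*X))
b = -369654 (b = 3*202*(70 - 3*202) - 1*44838 = 3*202*(70 - 606) - 44838 = 3*202*(-536) - 44838 = -324816 - 44838 = -369654)
-b = -1*(-369654) = 369654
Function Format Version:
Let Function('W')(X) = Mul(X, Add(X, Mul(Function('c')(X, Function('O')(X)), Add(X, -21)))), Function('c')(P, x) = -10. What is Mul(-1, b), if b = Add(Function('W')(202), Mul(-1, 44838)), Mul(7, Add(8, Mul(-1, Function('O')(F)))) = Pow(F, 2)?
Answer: 369654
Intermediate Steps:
Function('O')(F) = Add(8, Mul(Rational(-1, 7), Pow(F, 2)))
Function('W')(X) = Mul(X, Add(210, Mul(-9, X))) (Function('W')(X) = Mul(X, Add(X, Mul(-10, Add(X, -21)))) = Mul(X, Add(X, Mul(-10, Add(-21, X)))) = Mul(X, Add(X, Add(210, Mul(-10, X)))) = Mul(X, Add(210, Mul(-9, X))))
b = -369654 (b = Add(Mul(3, 202, Add(70, Mul(-3, 202))), Mul(-1, 44838)) = Add(Mul(3, 202, Add(70, -606)), -44838) = Add(Mul(3, 202, -536), -44838) = Add(-324816, -44838) = -369654)
Mul(-1, b) = Mul(-1, -369654) = 369654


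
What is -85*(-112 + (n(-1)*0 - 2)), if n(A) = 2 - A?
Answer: 9690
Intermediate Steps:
-85*(-112 + (n(-1)*0 - 2)) = -85*(-112 + ((2 - 1*(-1))*0 - 2)) = -85*(-112 + ((2 + 1)*0 - 2)) = -85*(-112 + (3*0 - 2)) = -85*(-112 + (0 - 2)) = -85*(-112 - 2) = -85*(-114) = 9690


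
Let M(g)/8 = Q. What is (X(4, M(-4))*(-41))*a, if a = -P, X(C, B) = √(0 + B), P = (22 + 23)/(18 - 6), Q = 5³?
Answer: 3075*√10/2 ≈ 4862.0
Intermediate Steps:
Q = 125
M(g) = 1000 (M(g) = 8*125 = 1000)
P = 15/4 (P = 45/12 = 45*(1/12) = 15/4 ≈ 3.7500)
X(C, B) = √B
a = -15/4 (a = -1*15/4 = -15/4 ≈ -3.7500)
(X(4, M(-4))*(-41))*a = (√1000*(-41))*(-15/4) = ((10*√10)*(-41))*(-15/4) = -410*√10*(-15/4) = 3075*√10/2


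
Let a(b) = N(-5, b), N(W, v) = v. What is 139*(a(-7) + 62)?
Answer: 7645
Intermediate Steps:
a(b) = b
139*(a(-7) + 62) = 139*(-7 + 62) = 139*55 = 7645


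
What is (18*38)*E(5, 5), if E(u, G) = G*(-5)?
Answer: -17100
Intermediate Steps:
E(u, G) = -5*G
(18*38)*E(5, 5) = (18*38)*(-5*5) = 684*(-25) = -17100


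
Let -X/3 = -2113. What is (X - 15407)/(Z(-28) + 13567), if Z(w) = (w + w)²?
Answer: -9068/16703 ≈ -0.54290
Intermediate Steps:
X = 6339 (X = -3*(-2113) = 6339)
Z(w) = 4*w² (Z(w) = (2*w)² = 4*w²)
(X - 15407)/(Z(-28) + 13567) = (6339 - 15407)/(4*(-28)² + 13567) = -9068/(4*784 + 13567) = -9068/(3136 + 13567) = -9068/16703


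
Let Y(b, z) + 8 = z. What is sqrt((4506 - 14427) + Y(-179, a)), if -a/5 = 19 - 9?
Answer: I*sqrt(9979) ≈ 99.895*I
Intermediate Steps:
a = -50 (a = -5*(19 - 9) = -5*10 = -50)
Y(b, z) = -8 + z
sqrt((4506 - 14427) + Y(-179, a)) = sqrt((4506 - 14427) + (-8 - 50)) = sqrt(-9921 - 58) = sqrt(-9979) = I*sqrt(9979)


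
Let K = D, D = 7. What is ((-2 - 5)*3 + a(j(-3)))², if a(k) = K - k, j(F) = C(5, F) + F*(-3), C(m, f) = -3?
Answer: 400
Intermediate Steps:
K = 7
j(F) = -3 - 3*F (j(F) = -3 + F*(-3) = -3 - 3*F)
a(k) = 7 - k
((-2 - 5)*3 + a(j(-3)))² = ((-2 - 5)*3 + (7 - (-3 - 3*(-3))))² = (-7*3 + (7 - (-3 + 9)))² = (-21 + (7 - 1*6))² = (-21 + (7 - 6))² = (-21 + 1)² = (-20)² = 400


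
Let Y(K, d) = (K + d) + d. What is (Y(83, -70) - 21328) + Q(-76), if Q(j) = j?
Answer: -21461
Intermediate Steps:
Y(K, d) = K + 2*d
(Y(83, -70) - 21328) + Q(-76) = ((83 + 2*(-70)) - 21328) - 76 = ((83 - 140) - 21328) - 76 = (-57 - 21328) - 76 = -21385 - 76 = -21461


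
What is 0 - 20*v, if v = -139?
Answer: 2780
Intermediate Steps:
0 - 20*v = 0 - 20*(-139) = 0 + 2780 = 2780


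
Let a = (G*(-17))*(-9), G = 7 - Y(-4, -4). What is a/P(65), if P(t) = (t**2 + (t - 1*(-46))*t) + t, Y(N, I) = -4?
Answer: 561/3835 ≈ 0.14628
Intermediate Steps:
P(t) = t + t**2 + t*(46 + t) (P(t) = (t**2 + (t + 46)*t) + t = (t**2 + (46 + t)*t) + t = (t**2 + t*(46 + t)) + t = t + t**2 + t*(46 + t))
G = 11 (G = 7 - 1*(-4) = 7 + 4 = 11)
a = 1683 (a = (11*(-17))*(-9) = -187*(-9) = 1683)
a/P(65) = 1683/((65*(47 + 2*65))) = 1683/((65*(47 + 130))) = 1683/((65*177)) = 1683/11505 = 1683*(1/11505) = 561/3835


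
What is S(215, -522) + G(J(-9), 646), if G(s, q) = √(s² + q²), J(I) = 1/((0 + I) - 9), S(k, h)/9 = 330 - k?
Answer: 1035 + √135210385/18 ≈ 1681.0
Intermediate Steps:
S(k, h) = 2970 - 9*k (S(k, h) = 9*(330 - k) = 2970 - 9*k)
J(I) = 1/(-9 + I) (J(I) = 1/(I - 9) = 1/(-9 + I))
G(s, q) = √(q² + s²)
S(215, -522) + G(J(-9), 646) = (2970 - 9*215) + √(646² + (1/(-9 - 9))²) = (2970 - 1935) + √(417316 + (1/(-18))²) = 1035 + √(417316 + (-1/18)²) = 1035 + √(417316 + 1/324) = 1035 + √(135210385/324) = 1035 + √135210385/18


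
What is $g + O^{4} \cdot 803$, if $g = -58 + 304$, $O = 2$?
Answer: $13094$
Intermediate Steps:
$g = 246$
$g + O^{4} \cdot 803 = 246 + 2^{4} \cdot 803 = 246 + 16 \cdot 803 = 246 + 12848 = 13094$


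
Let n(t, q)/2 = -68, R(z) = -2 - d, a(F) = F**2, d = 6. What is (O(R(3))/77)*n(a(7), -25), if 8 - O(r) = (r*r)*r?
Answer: -70720/77 ≈ -918.44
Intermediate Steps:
R(z) = -8 (R(z) = -2 - 1*6 = -2 - 6 = -8)
n(t, q) = -136 (n(t, q) = 2*(-68) = -136)
O(r) = 8 - r**3 (O(r) = 8 - r*r*r = 8 - r**2*r = 8 - r**3)
(O(R(3))/77)*n(a(7), -25) = ((8 - 1*(-8)**3)/77)*(-136) = ((8 - 1*(-512))*(1/77))*(-136) = ((8 + 512)*(1/77))*(-136) = (520*(1/77))*(-136) = (520/77)*(-136) = -70720/77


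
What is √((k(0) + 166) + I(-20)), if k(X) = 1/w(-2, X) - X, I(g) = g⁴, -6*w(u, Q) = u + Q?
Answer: √160169 ≈ 400.21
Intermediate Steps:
w(u, Q) = -Q/6 - u/6 (w(u, Q) = -(u + Q)/6 = -(Q + u)/6 = -Q/6 - u/6)
k(X) = 1/(⅓ - X/6) - X (k(X) = 1/(-X/6 - ⅙*(-2)) - X = 1/(-X/6 + ⅓) - X = 1/(⅓ - X/6) - X)
√((k(0) + 166) + I(-20)) = √(((-6 - 1*0*(-2 + 0))/(-2 + 0) + 166) + (-20)⁴) = √(((-6 - 1*0*(-2))/(-2) + 166) + 160000) = √((-(-6 + 0)/2 + 166) + 160000) = √((-½*(-6) + 166) + 160000) = √((3 + 166) + 160000) = √(169 + 160000) = √160169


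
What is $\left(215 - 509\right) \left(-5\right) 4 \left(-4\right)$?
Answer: $-23520$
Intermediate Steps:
$\left(215 - 509\right) \left(-5\right) 4 \left(-4\right) = - 294 \left(\left(-20\right) \left(-4\right)\right) = \left(-294\right) 80 = -23520$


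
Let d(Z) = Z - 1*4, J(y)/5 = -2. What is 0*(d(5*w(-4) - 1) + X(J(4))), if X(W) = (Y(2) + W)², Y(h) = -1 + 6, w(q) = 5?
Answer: 0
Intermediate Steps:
J(y) = -10 (J(y) = 5*(-2) = -10)
Y(h) = 5
d(Z) = -4 + Z (d(Z) = Z - 4 = -4 + Z)
X(W) = (5 + W)²
0*(d(5*w(-4) - 1) + X(J(4))) = 0*((-4 + (5*5 - 1)) + (5 - 10)²) = 0*((-4 + (25 - 1)) + (-5)²) = 0*((-4 + 24) + 25) = 0*(20 + 25) = 0*45 = 0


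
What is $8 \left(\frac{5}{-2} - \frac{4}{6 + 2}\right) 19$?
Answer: $-456$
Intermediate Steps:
$8 \left(\frac{5}{-2} - \frac{4}{6 + 2}\right) 19 = 8 \left(5 \left(- \frac{1}{2}\right) - \frac{4}{8}\right) 19 = 8 \left(- \frac{5}{2} - \frac{1}{2}\right) 19 = 8 \left(-3\right) 19 = \left(-24\right) 19 = -456$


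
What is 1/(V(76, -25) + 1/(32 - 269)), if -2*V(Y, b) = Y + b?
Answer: -474/12089 ≈ -0.039209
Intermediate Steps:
V(Y, b) = -Y/2 - b/2 (V(Y, b) = -(Y + b)/2 = -Y/2 - b/2)
1/(V(76, -25) + 1/(32 - 269)) = 1/((-1/2*76 - 1/2*(-25)) + 1/(32 - 269)) = 1/((-38 + 25/2) + 1/(-237)) = 1/(-51/2 - 1/237) = 1/(-12089/474) = -474/12089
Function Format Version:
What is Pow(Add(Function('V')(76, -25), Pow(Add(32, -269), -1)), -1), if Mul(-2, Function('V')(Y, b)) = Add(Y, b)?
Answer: Rational(-474, 12089) ≈ -0.039209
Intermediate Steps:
Function('V')(Y, b) = Add(Mul(Rational(-1, 2), Y), Mul(Rational(-1, 2), b)) (Function('V')(Y, b) = Mul(Rational(-1, 2), Add(Y, b)) = Add(Mul(Rational(-1, 2), Y), Mul(Rational(-1, 2), b)))
Pow(Add(Function('V')(76, -25), Pow(Add(32, -269), -1)), -1) = Pow(Add(Add(Mul(Rational(-1, 2), 76), Mul(Rational(-1, 2), -25)), Pow(Add(32, -269), -1)), -1) = Pow(Add(Add(-38, Rational(25, 2)), Pow(-237, -1)), -1) = Pow(Add(Rational(-51, 2), Rational(-1, 237)), -1) = Pow(Rational(-12089, 474), -1) = Rational(-474, 12089)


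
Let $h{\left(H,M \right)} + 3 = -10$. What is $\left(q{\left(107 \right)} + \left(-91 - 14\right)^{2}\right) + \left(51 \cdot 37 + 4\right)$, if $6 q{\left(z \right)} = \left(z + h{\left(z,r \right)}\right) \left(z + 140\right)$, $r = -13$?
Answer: $\frac{50357}{3} \approx 16786.0$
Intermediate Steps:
$h{\left(H,M \right)} = -13$ ($h{\left(H,M \right)} = -3 - 10 = -13$)
$q{\left(z \right)} = \frac{\left(-13 + z\right) \left(140 + z\right)}{6}$ ($q{\left(z \right)} = \frac{\left(z - 13\right) \left(z + 140\right)}{6} = \frac{\left(-13 + z\right) \left(140 + z\right)}{6}$)
$\left(q{\left(107 \right)} + \left(-91 - 14\right)^{2}\right) + \left(51 \cdot 37 + 4\right) = \left(\left(- \frac{910}{3} + \frac{107^{2}}{6} + \frac{127}{6} \cdot 107\right) + \left(-91 - 14\right)^{2}\right) + \left(51 \cdot 37 + 4\right) = \left(\left(- \frac{910}{3} + \frac{1}{6} \cdot 11449 + \frac{13589}{6}\right) + \left(-105\right)^{2}\right) + \left(1887 + 4\right) = \left(\left(- \frac{910}{3} + \frac{11449}{6} + \frac{13589}{6}\right) + 11025\right) + 1891 = \left(\frac{11609}{3} + 11025\right) + 1891 = \frac{44684}{3} + 1891 = \frac{50357}{3}$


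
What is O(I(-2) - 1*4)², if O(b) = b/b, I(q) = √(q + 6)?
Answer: 1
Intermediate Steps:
I(q) = √(6 + q)
O(b) = 1
O(I(-2) - 1*4)² = 1² = 1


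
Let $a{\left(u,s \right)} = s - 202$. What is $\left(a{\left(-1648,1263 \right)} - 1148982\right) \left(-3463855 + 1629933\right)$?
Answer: $2105197576162$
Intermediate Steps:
$a{\left(u,s \right)} = -202 + s$ ($a{\left(u,s \right)} = s - 202 = -202 + s$)
$\left(a{\left(-1648,1263 \right)} - 1148982\right) \left(-3463855 + 1629933\right) = \left(\left(-202 + 1263\right) - 1148982\right) \left(-3463855 + 1629933\right) = \left(1061 - 1148982\right) \left(-1833922\right) = \left(-1147921\right) \left(-1833922\right) = 2105197576162$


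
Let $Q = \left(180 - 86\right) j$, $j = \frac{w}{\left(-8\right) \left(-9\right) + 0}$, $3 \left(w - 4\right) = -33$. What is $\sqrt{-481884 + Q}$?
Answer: $\frac{i \sqrt{17348153}}{6} \approx 694.19 i$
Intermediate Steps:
$w = -7$ ($w = 4 + \frac{1}{3} \left(-33\right) = 4 - 11 = -7$)
$j = - \frac{7}{72}$ ($j = - \frac{7}{\left(-8\right) \left(-9\right) + 0} = - \frac{7}{72 + 0} = - \frac{7}{72} \approx -0.097222$)
$Q = - \frac{329}{36}$ ($Q = \left(180 - 86\right) \left(- \frac{7}{72}\right) = 94 \left(- \frac{7}{72}\right) = - \frac{329}{36} \approx -9.1389$)
$\sqrt{-481884 + Q} = \sqrt{-481884 - \frac{329}{36}} = \sqrt{- \frac{17348153}{36}} = \frac{i \sqrt{17348153}}{6}$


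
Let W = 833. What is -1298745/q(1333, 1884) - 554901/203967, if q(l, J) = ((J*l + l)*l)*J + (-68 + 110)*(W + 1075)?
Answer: -389068067845202579/143011168822417548 ≈ -2.7205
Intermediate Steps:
q(l, J) = 80136 + J*l*(l + J*l) (q(l, J) = ((J*l + l)*l)*J + (-68 + 110)*(833 + 1075) = ((l + J*l)*l)*J + 42*1908 = (l*(l + J*l))*J + 80136 = J*l*(l + J*l) + 80136 = 80136 + J*l*(l + J*l))
-1298745/q(1333, 1884) - 554901/203967 = -1298745/(80136 + 1884*1333² + 1884²*1333²) - 554901/203967 = -1298745/(80136 + 1884*1776889 + 3549456*1776889) - 554901*1/203967 = -1298745/(80136 + 3347658876 + 6306989322384) - 184967/67989 = -1298745/6310337061396 - 184967/67989 = -1298745*1/6310337061396 - 184967/67989 = -432915/2103445687132 - 184967/67989 = -389068067845202579/143011168822417548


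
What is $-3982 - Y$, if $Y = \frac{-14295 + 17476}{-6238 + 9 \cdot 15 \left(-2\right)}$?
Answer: $- \frac{25911675}{6508} \approx -3981.5$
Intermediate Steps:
$Y = - \frac{3181}{6508}$ ($Y = \frac{3181}{-6238 + 135 \left(-2\right)} = \frac{3181}{-6238 - 270} = \frac{3181}{-6508} = 3181 \left(- \frac{1}{6508}\right) = - \frac{3181}{6508} \approx -0.48878$)
$-3982 - Y = -3982 - - \frac{3181}{6508} = -3982 + \frac{3181}{6508} = - \frac{25911675}{6508}$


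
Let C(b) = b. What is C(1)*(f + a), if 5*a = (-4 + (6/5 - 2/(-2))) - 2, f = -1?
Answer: -44/25 ≈ -1.7600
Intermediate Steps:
a = -19/25 (a = ((-4 + (6/5 - 2/(-2))) - 2)/5 = ((-4 + (6*(1/5) - 2*(-1/2))) - 2)/5 = ((-4 + (6/5 + 1)) - 2)/5 = ((-4 + 11/5) - 2)/5 = (-9/5 - 2)/5 = (1/5)*(-19/5) = -19/25 ≈ -0.76000)
C(1)*(f + a) = 1*(-1 - 19/25) = 1*(-44/25) = -44/25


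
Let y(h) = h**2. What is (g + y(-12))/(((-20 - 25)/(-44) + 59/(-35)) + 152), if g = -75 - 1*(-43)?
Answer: 172480/233059 ≈ 0.74007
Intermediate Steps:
g = -32 (g = -75 + 43 = -32)
(g + y(-12))/(((-20 - 25)/(-44) + 59/(-35)) + 152) = (-32 + (-12)**2)/(((-20 - 25)/(-44) + 59/(-35)) + 152) = (-32 + 144)/((-45*(-1/44) + 59*(-1/35)) + 152) = 112/((45/44 - 59/35) + 152) = 112/(-1021/1540 + 152) = 112/(233059/1540) = (1540/233059)*112 = 172480/233059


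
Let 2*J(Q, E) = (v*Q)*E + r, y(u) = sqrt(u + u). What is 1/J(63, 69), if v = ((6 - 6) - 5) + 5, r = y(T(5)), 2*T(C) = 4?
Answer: 1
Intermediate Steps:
T(C) = 2 (T(C) = (1/2)*4 = 2)
y(u) = sqrt(2)*sqrt(u) (y(u) = sqrt(2*u) = sqrt(2)*sqrt(u))
r = 2 (r = sqrt(2)*sqrt(2) = 2)
v = 0 (v = (0 - 5) + 5 = -5 + 5 = 0)
J(Q, E) = 1 (J(Q, E) = ((0*Q)*E + 2)/2 = (0*E + 2)/2 = (0 + 2)/2 = (1/2)*2 = 1)
1/J(63, 69) = 1/1 = 1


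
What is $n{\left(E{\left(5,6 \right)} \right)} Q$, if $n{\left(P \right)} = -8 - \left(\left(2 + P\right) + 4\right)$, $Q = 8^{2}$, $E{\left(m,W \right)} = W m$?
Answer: $-2816$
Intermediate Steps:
$Q = 64$
$n{\left(P \right)} = -14 - P$ ($n{\left(P \right)} = -8 - \left(6 + P\right) = -14 - P$)
$n{\left(E{\left(5,6 \right)} \right)} Q = \left(-14 - 6 \cdot 5\right) 64 = \left(-14 - 30\right) 64 = \left(-44\right) 64 = -2816$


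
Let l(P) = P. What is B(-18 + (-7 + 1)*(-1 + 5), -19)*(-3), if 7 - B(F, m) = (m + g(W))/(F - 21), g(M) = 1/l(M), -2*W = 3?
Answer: -1264/63 ≈ -20.063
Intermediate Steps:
W = -3/2 (W = -½*3 = -3/2 ≈ -1.5000)
g(M) = 1/M
B(F, m) = 7 - (-⅔ + m)/(-21 + F) (B(F, m) = 7 - (m + 1/(-3/2))/(F - 21) = 7 - (m - ⅔)/(-21 + F) = 7 - (-⅔ + m)/(-21 + F))
B(-18 + (-7 + 1)*(-1 + 5), -19)*(-3) = ((-439/3 - 1*(-19) + 7*(-18 + (-7 + 1)*(-1 + 5)))/(-21 + (-18 + (-7 + 1)*(-1 + 5))))*(-3) = ((-439/3 + 19 + 7*(-18 - 6*4))/(-21 + (-18 - 6*4)))*(-3) = ((-439/3 + 19 + 7*(-18 - 24))/(-21 + (-18 - 24)))*(-3) = ((-439/3 + 19 + 7*(-42))/(-21 - 42))*(-3) = ((-439/3 + 19 - 294)/(-63))*(-3) = -1/63*(-1264/3)*(-3) = (1264/189)*(-3) = -1264/63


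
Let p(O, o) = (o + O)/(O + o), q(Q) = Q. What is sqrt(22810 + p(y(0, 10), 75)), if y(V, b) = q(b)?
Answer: sqrt(22811) ≈ 151.03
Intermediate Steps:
y(V, b) = b
p(O, o) = 1 (p(O, o) = (O + o)/(O + o) = 1)
sqrt(22810 + p(y(0, 10), 75)) = sqrt(22810 + 1) = sqrt(22811)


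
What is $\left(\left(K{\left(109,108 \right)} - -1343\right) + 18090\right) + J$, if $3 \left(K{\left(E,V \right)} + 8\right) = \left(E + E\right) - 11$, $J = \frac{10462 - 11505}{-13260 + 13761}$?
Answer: $\frac{9765451}{501} \approx 19492.0$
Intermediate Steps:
$J = - \frac{1043}{501} \approx -2.0818$
$K{\left(E,V \right)} = - \frac{35}{3} + \frac{2 E}{3}$ ($K{\left(E,V \right)} = -8 + \frac{\left(E + E\right) - 11}{3} = -8 + \frac{2 E - 11}{3} = -8 + \frac{-11 + 2 E}{3} = -8 + \left(- \frac{11}{3} + \frac{2 E}{3}\right) = - \frac{35}{3} + \frac{2 E}{3}$)
$\left(\left(K{\left(109,108 \right)} - -1343\right) + 18090\right) + J = \left(\left(\left(- \frac{35}{3} + \frac{2}{3} \cdot 109\right) - -1343\right) + 18090\right) - \frac{1043}{501} = \left(\left(\left(- \frac{35}{3} + \frac{218}{3}\right) + 1343\right) + 18090\right) - \frac{1043}{501} = \left(\left(61 + 1343\right) + 18090\right) - \frac{1043}{501} = \left(1404 + 18090\right) - \frac{1043}{501} = 19494 - \frac{1043}{501} = \frac{9765451}{501}$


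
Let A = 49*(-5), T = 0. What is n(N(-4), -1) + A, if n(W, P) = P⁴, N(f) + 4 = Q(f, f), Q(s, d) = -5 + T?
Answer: -244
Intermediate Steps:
Q(s, d) = -5 (Q(s, d) = -5 + 0 = -5)
N(f) = -9 (N(f) = -4 - 5 = -9)
A = -245
n(N(-4), -1) + A = (-1)⁴ - 245 = 1 - 245 = -244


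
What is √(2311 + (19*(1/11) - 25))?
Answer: √276815/11 ≈ 47.830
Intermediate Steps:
√(2311 + (19*(1/11) - 25)) = √(2311 + (19/11 - 25)) = √(2311 - 256/11) = √(25165/11) = √276815/11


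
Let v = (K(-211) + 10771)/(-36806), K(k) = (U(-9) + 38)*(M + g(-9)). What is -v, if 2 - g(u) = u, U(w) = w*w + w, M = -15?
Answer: 10331/36806 ≈ 0.28069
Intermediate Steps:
U(w) = w + w² (U(w) = w² + w = w + w²)
g(u) = 2 - u
K(k) = -440 (K(k) = (-9*(1 - 9) + 38)*(-15 + (2 - 1*(-9))) = (-9*(-8) + 38)*(-15 + (2 + 9)) = (72 + 38)*(-15 + 11) = 110*(-4) = -440)
v = -10331/36806 (v = (-440 + 10771)/(-36806) = 10331*(-1/36806) = -10331/36806 ≈ -0.28069)
-v = -1*(-10331/36806) = 10331/36806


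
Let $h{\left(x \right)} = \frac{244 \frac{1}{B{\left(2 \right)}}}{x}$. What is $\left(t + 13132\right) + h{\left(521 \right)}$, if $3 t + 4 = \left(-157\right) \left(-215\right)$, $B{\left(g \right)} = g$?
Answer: $\frac{38109953}{1563} \approx 24383.0$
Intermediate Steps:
$t = \frac{33751}{3}$ ($t = - \frac{4}{3} + \frac{\left(-157\right) \left(-215\right)}{3} = - \frac{4}{3} + \frac{1}{3} \cdot 33755 = - \frac{4}{3} + \frac{33755}{3} = \frac{33751}{3} \approx 11250.0$)
$h{\left(x \right)} = \frac{122}{x}$ ($h{\left(x \right)} = \frac{244 \cdot \frac{1}{2}}{x} = \frac{122}{x}$)
$\left(t + 13132\right) + h{\left(521 \right)} = \left(\frac{33751}{3} + 13132\right) + \frac{122}{521} = \frac{73147}{3} + 122 \cdot \frac{1}{521} = \frac{73147}{3} + \frac{122}{521} = \frac{38109953}{1563}$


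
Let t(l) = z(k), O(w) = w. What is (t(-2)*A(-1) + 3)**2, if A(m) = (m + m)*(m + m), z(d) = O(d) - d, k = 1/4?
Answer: 9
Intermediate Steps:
k = 1/4 ≈ 0.25000
z(d) = 0 (z(d) = d - d = 0)
A(m) = 4*m**2 (A(m) = (2*m)*(2*m) = 4*m**2)
t(l) = 0
(t(-2)*A(-1) + 3)**2 = (0*(4*(-1)**2) + 3)**2 = (0*(4*1) + 3)**2 = (0*4 + 3)**2 = (0 + 3)**2 = 3**2 = 9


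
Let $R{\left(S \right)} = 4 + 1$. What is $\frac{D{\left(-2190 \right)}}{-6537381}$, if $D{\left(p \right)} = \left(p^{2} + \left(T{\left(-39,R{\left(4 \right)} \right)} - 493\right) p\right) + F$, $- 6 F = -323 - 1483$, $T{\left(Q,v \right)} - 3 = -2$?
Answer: $- \frac{5873881}{6537381} \approx -0.89851$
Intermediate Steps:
$R{\left(S \right)} = 5$
$T{\left(Q,v \right)} = 1$ ($T{\left(Q,v \right)} = 3 - 2 = 1$)
$F = 301$ ($F = - \frac{-323 - 1483}{6} = \left(- \frac{1}{6}\right) \left(-1806\right) = 301$)
$D{\left(p \right)} = 301 + p^{2} - 492 p$ ($D{\left(p \right)} = \left(p^{2} + \left(1 - 493\right) p\right) + 301 = \left(p^{2} - 492 p\right) + 301 = 301 + p^{2} - 492 p$)
$\frac{D{\left(-2190 \right)}}{-6537381} = \frac{301 + \left(-2190\right)^{2} - -1077480}{-6537381} = \left(301 + 4796100 + 1077480\right) \left(- \frac{1}{6537381}\right) = 5873881 \left(- \frac{1}{6537381}\right) = - \frac{5873881}{6537381}$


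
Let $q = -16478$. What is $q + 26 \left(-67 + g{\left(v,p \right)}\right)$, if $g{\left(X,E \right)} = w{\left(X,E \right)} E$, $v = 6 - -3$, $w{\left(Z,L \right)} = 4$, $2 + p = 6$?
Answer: $-17804$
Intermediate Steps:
$p = 4$ ($p = -2 + 6 = 4$)
$v = 9$ ($v = 6 + 3 = 9$)
$g{\left(X,E \right)} = 4 E$
$q + 26 \left(-67 + g{\left(v,p \right)}\right) = -16478 + 26 \left(-67 + 4 \cdot 4\right) = -16478 + 26 \left(-67 + 16\right) = -16478 + 26 \left(-51\right) = -16478 - 1326 = -17804$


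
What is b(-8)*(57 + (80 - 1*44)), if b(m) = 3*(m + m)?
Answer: -4464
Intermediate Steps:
b(m) = 6*m (b(m) = 3*(2*m) = 6*m)
b(-8)*(57 + (80 - 1*44)) = (6*(-8))*(57 + (80 - 1*44)) = -48*(57 + (80 - 44)) = -48*(57 + 36) = -48*93 = -4464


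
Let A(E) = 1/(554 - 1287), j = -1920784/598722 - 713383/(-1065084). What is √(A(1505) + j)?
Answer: I*√428159808581167663258875427/12984061116694 ≈ 1.5936*I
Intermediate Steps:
j = -89926567185/35427179036 (j = -1920784*1/598722 - 713383*(-1/1065084) = -960392/299361 + 713383/1065084 = -89926567185/35427179036 ≈ -2.5383)
A(E) = -1/733 (A(E) = 1/(-733) = -1/733)
√(A(1505) + j) = √(-1/733 - 89926567185/35427179036) = √(-65951600925641/25968122233388) = I*√428159808581167663258875427/12984061116694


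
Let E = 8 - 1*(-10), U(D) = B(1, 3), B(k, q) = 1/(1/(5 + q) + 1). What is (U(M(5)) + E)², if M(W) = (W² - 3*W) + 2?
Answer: 28900/81 ≈ 356.79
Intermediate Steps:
B(k, q) = 1/(1 + 1/(5 + q))
M(W) = 2 + W² - 3*W
U(D) = 8/9 (U(D) = (5 + 3)/(6 + 3) = 8/9)
E = 18 (E = 8 + 10 = 18)
(U(M(5)) + E)² = (8/9 + 18)² = (170/9)² = 28900/81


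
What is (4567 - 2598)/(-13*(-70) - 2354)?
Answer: -1969/1444 ≈ -1.3636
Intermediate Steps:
(4567 - 2598)/(-13*(-70) - 2354) = 1969/(910 - 2354) = 1969/(-1444) = 1969*(-1/1444) = -1969/1444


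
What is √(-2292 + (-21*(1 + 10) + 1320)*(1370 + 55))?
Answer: √1549533 ≈ 1244.8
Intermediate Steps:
√(-2292 + (-21*(1 + 10) + 1320)*(1370 + 55)) = √(-2292 + (-21*11 + 1320)*1425) = √(-2292 + (-231 + 1320)*1425) = √(-2292 + 1089*1425) = √(-2292 + 1551825) = √1549533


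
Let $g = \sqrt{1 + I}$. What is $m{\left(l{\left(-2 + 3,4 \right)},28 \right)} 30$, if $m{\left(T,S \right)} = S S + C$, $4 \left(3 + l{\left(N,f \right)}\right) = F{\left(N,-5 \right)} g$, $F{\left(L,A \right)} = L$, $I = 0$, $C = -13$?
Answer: $23130$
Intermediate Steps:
$g = 1$ ($g = \sqrt{1 + 0} = \sqrt{1} = 1$)
$l{\left(N,f \right)} = -3 + \frac{N}{4}$ ($l{\left(N,f \right)} = -3 + \frac{N 1}{4} = -3 + \frac{N}{4}$)
$m{\left(T,S \right)} = -13 + S^{2}$ ($m{\left(T,S \right)} = S S - 13 = S^{2} - 13 = -13 + S^{2}$)
$m{\left(l{\left(-2 + 3,4 \right)},28 \right)} 30 = \left(-13 + 28^{2}\right) 30 = \left(-13 + 784\right) 30 = 771 \cdot 30 = 23130$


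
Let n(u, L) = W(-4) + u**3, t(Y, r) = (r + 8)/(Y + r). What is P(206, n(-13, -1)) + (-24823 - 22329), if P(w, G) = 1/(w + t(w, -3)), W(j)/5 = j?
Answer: -1972037893/41823 ≈ -47152.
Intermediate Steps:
t(Y, r) = (8 + r)/(Y + r)
W(j) = 5*j
n(u, L) = -20 + u**3 (n(u, L) = 5*(-4) + u**3 = -20 + u**3)
P(w, G) = 1/(w + 5/(-3 + w)) (P(w, G) = 1/(w + (8 - 3)/(w - 3)) = 1/(w + 5/(-3 + w)))
P(206, n(-13, -1)) + (-24823 - 22329) = (-3 + 206)/(5 + 206*(-3 + 206)) + (-24823 - 22329) = 203/(5 + 206*203) - 47152 = 203/(5 + 41818) - 47152 = 203/41823 - 47152 = -1972037893/41823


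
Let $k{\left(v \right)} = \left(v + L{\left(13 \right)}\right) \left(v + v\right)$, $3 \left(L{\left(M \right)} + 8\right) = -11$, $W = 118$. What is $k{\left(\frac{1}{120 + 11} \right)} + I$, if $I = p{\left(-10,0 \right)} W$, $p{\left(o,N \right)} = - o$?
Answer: $\frac{60740776}{51483} \approx 1179.8$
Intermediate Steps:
$L{\left(M \right)} = - \frac{35}{3}$ ($L{\left(M \right)} = -8 + \frac{1}{3} \left(-11\right) = -8 - \frac{11}{3} = - \frac{35}{3}$)
$k{\left(v \right)} = 2 v \left(- \frac{35}{3} + v\right)$ ($k{\left(v \right)} = \left(v - \frac{35}{3}\right) \left(v + v\right) = \left(- \frac{35}{3} + v\right) 2 v = 2 v \left(- \frac{35}{3} + v\right)$)
$I = 1180$ ($I = \left(-1\right) \left(-10\right) 118 = 10 \cdot 118 = 1180$)
$k{\left(\frac{1}{120 + 11} \right)} + I = \frac{2 \left(-35 + \frac{3}{120 + 11}\right)}{3 \left(120 + 11\right)} + 1180 = \frac{2 \left(-35 + \frac{3}{131}\right)}{3 \cdot 131} + 1180 = \frac{2}{3} \cdot \frac{1}{131} \left(-35 + 3 \cdot \frac{1}{131}\right) + 1180 = \frac{2}{3} \cdot \frac{1}{131} \left(-35 + \frac{3}{131}\right) + 1180 = \frac{2}{3} \cdot \frac{1}{131} \left(- \frac{4582}{131}\right) + 1180 = - \frac{9164}{51483} + 1180 = \frac{60740776}{51483}$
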